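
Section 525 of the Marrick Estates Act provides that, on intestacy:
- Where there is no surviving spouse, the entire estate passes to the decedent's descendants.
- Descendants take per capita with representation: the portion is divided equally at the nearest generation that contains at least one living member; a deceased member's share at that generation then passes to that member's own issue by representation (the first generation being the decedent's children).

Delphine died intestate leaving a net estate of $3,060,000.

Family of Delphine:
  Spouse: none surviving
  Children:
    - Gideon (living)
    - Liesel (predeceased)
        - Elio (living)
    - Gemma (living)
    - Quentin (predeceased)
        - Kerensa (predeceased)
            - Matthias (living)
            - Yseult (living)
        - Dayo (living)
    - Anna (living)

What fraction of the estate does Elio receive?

Elio receives 1/5 of the estate.

The entire $3,060,000 passes to the descendants.
That amount ($3,060,000) is divided into 5 shares of $612,000: Gideon, Gemma, and Anna each take $612,000; Liesel's $612,000 share passes to Liesel's issue; Quentin's $612,000 share passes to Quentin's issue.
Liesel's share ($612,000) passes entirely to Elio.
Quentin's share ($612,000) is divided into 2 shares of $306,000: Dayo takes $306,000; Kerensa's $306,000 share passes to Kerensa's issue.
Kerensa's share ($306,000) is divided into 2 shares of $153,000: Matthias and Yseult each take $153,000.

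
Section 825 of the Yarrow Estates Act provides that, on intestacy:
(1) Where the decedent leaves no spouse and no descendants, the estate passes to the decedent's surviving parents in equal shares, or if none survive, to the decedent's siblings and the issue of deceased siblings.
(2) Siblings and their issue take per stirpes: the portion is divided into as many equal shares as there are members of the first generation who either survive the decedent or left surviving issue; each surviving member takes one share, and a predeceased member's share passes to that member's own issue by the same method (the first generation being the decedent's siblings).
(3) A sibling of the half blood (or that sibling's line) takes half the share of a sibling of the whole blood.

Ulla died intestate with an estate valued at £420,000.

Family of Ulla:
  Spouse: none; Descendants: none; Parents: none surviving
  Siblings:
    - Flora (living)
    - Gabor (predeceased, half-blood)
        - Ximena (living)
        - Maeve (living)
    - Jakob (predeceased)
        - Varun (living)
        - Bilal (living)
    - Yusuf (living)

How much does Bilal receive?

Bilal receives £60,000.

The entire £420,000 passes to the siblings and their issue.
Counting each half-blood sibling's line as half a unit, there are 7/2 units in £420,000, so one unit is £120,000. Whole-blood lines (Flora, Jakob, and Yusuf) take £120,000 each; half-blood lines (Gabor) take £60,000 each.
Gabor's share (£60,000) is divided into 2 shares of £30,000: Ximena and Maeve each take £30,000.
Jakob's share (£120,000) is divided into 2 shares of £60,000: Varun and Bilal each take £60,000.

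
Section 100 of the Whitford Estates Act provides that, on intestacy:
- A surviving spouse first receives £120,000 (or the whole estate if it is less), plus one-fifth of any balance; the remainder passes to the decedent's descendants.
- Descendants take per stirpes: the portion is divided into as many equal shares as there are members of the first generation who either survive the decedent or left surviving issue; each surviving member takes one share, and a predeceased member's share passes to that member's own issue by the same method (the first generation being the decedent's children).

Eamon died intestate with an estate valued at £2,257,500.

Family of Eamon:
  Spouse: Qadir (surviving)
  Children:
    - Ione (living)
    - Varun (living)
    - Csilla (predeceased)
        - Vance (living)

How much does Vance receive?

Qadir first takes £120,000, leaving a balance of £2,137,500. Qadir then takes one-fifth of the balance (£427,500), for a total of £547,500. The remaining £1,710,000 passes to the descendants.
The descendants' portion (£1,710,000) is divided into 3 shares of £570,000: Ione and Varun each take £570,000; Csilla's £570,000 share passes to Csilla's issue.
Csilla's share (£570,000) passes entirely to Vance.

Vance receives £570,000.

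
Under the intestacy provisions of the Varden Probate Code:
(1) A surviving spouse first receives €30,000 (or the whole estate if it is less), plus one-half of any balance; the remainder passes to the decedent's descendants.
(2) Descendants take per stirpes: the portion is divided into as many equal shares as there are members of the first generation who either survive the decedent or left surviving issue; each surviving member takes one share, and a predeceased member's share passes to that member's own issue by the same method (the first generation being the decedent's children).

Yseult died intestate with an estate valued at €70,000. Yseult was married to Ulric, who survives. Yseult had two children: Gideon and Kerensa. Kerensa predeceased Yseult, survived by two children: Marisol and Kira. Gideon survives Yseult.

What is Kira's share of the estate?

Ulric first takes €30,000, leaving a balance of €40,000. Ulric then takes one-half of the balance (€20,000), for a total of €50,000. The remaining €20,000 passes to the descendants.
The descendants' portion (€20,000) is divided into 2 shares of €10,000: Gideon takes €10,000; Kerensa's €10,000 share passes to Kerensa's issue.
Kerensa's share (€10,000) is divided into 2 shares of €5,000: Marisol and Kira each take €5,000.

Kira receives €5,000.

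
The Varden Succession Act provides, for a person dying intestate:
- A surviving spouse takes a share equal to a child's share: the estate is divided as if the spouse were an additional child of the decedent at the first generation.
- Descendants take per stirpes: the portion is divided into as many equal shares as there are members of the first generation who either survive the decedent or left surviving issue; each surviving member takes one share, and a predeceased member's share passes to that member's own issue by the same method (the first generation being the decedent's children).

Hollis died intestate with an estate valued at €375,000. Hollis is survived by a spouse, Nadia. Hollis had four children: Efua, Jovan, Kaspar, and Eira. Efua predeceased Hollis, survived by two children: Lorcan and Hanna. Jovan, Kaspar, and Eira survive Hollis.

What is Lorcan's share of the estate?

The spouse counts as an additional share at the children's level, so there are 5 primary shares of €75,000. Nadia takes one such share (€75,000).
The children's combined portion (€300,000) is divided into 4 shares of €75,000: Jovan, Kaspar, and Eira each take €75,000; Efua's €75,000 share passes to Efua's issue.
Efua's share (€75,000) is divided into 2 shares of €37,500: Lorcan and Hanna each take €37,500.

Lorcan receives €37,500.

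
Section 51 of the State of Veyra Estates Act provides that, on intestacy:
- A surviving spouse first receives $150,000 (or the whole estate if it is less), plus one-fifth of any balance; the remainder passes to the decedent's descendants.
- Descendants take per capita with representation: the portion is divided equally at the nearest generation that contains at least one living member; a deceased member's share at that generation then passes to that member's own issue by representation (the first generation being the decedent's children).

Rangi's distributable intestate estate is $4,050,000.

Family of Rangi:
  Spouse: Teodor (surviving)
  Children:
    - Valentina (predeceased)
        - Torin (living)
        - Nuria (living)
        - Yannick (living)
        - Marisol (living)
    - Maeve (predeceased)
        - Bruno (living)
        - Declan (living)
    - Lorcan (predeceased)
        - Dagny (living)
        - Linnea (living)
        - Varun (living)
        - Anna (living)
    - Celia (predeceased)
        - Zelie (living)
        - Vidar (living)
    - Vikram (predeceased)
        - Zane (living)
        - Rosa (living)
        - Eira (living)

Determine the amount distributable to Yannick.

Teodor first takes $150,000, leaving a balance of $3,900,000. Teodor then takes one-fifth of the balance ($780,000), for a total of $930,000. The remaining $3,120,000 passes to the descendants.
No child survives, so the initial division is made at the grandchildren's generation.
The descendants' portion ($3,120,000) is divided into 15 shares of $208,000: Torin, Nuria, Yannick, Marisol, Bruno, Declan, Dagny, Linnea, Varun, Anna, Zelie, Vidar, Zane, Rosa, and Eira each take $208,000.

Yannick receives $208,000.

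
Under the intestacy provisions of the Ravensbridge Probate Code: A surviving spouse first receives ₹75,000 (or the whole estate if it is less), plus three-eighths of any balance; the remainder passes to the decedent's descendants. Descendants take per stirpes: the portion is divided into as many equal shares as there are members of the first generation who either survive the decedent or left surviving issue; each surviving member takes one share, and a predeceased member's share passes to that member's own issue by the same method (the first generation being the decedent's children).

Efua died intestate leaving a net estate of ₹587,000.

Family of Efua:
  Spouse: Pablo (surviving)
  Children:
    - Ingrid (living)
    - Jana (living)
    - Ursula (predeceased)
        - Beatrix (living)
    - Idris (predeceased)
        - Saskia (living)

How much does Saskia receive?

Saskia receives ₹80,000.

Pablo first takes ₹75,000, leaving a balance of ₹512,000. Pablo then takes three-eighths of the balance (₹192,000), for a total of ₹267,000. The remaining ₹320,000 passes to the descendants.
The descendants' portion (₹320,000) is divided into 4 shares of ₹80,000: Ingrid and Jana each take ₹80,000; Ursula's ₹80,000 share passes to Ursula's issue; Idris's ₹80,000 share passes to Idris's issue.
Ursula's share (₹80,000) passes entirely to Beatrix.
Idris's share (₹80,000) passes entirely to Saskia.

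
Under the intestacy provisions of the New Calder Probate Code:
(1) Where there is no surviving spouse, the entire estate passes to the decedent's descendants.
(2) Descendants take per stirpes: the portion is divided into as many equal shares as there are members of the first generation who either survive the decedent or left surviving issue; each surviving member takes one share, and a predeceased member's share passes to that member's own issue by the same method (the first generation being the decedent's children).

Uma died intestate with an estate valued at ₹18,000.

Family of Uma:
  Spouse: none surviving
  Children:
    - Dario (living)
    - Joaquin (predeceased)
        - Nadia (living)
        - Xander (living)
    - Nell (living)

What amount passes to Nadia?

Nadia receives ₹3,000.

The entire ₹18,000 passes to the descendants.
That amount (₹18,000) is divided into 3 shares of ₹6,000: Dario and Nell each take ₹6,000; Joaquin's ₹6,000 share passes to Joaquin's issue.
Joaquin's share (₹6,000) is divided into 2 shares of ₹3,000: Nadia and Xander each take ₹3,000.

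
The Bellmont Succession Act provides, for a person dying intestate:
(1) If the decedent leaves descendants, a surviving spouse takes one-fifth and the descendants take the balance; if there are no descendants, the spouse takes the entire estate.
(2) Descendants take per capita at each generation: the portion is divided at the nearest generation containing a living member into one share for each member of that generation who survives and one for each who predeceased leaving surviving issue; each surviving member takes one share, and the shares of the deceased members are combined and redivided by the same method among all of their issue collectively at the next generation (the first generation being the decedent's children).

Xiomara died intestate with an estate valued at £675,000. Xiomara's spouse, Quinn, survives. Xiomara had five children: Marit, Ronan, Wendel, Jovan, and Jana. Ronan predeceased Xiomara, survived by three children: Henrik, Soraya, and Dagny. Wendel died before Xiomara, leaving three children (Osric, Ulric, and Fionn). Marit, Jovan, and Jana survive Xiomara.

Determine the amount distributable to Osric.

Osric receives £36,000.

Quinn takes one-fifth of £675,000 = £135,000. The remaining £540,000 passes to the descendants.
The descendants' portion (£540,000) is divided at the children's generation into 5 shares of £108,000. Marit, Jovan, and Jana each take £108,000. The 2 shares of the deceased (Ronan and Wendel) are combined into a pool of £216,000.
That pool (£216,000) is divided at the grandchildren's generation equally among Henrik, Soraya, Dagny, Osric, Ulric, and Fionn: £36,000 each.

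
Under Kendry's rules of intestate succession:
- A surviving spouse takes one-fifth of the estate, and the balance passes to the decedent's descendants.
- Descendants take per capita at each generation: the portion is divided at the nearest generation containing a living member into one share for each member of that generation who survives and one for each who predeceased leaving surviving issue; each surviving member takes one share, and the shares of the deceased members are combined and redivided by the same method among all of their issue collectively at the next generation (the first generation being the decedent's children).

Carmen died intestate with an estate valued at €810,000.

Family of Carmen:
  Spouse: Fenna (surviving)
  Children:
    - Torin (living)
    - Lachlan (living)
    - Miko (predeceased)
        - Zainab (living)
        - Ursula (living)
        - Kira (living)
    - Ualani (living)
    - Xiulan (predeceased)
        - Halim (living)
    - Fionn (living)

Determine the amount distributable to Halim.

Fenna takes one-fifth of €810,000 = €162,000. The remaining €648,000 passes to the descendants.
The descendants' portion (€648,000) is divided at the children's generation into 6 shares of €108,000. Torin, Lachlan, Ualani, and Fionn each take €108,000. The 2 shares of the deceased (Miko and Xiulan) are combined into a pool of €216,000.
That pool (€216,000) is divided at the grandchildren's generation equally among Zainab, Ursula, Kira, and Halim: €54,000 each.

Halim receives €54,000.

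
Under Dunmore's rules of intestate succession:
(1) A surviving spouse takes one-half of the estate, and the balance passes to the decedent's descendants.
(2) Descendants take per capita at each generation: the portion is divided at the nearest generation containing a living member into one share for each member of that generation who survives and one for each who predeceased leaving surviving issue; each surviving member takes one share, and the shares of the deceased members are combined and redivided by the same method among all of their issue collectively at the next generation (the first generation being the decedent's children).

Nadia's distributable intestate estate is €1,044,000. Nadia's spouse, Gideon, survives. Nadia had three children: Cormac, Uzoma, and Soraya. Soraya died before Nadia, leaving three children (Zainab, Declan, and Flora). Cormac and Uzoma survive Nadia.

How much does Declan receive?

Declan receives €58,000.

Gideon takes one-half of €1,044,000 = €522,000. The remaining €522,000 passes to the descendants.
The descendants' portion (€522,000) is divided at the children's generation into 3 shares of €174,000. Cormac and Uzoma each take €174,000. The remaining share for the deceased Soraya (€174,000) is carried to the next generation.
That pool (€174,000) is divided at the grandchildren's generation equally among Zainab, Declan, and Flora: €58,000 each.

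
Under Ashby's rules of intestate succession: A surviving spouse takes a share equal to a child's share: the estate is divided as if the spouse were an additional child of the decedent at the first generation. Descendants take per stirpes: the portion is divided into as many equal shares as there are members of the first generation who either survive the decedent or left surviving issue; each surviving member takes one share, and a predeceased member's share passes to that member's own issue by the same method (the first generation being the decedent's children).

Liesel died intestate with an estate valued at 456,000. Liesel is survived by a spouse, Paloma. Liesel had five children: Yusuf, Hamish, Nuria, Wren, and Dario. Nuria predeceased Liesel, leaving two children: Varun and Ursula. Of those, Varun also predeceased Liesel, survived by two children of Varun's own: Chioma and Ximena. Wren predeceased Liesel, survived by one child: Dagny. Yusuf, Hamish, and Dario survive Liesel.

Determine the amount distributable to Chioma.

The spouse counts as an additional share at the children's level, so there are 6 primary shares of 76,000. Paloma takes one such share (76,000).
The children's combined portion (380,000) is divided into 5 shares of 76,000: Yusuf, Hamish, and Dario each take 76,000; Nuria's 76,000 share passes to Nuria's issue; Wren's 76,000 share passes to Wren's issue.
Nuria's share (76,000) is divided into 2 shares of 38,000: Ursula takes 38,000; Varun's 38,000 share passes to Varun's issue.
Varun's share (38,000) is divided into 2 shares of 19,000: Chioma and Ximena each take 19,000.
Wren's share (76,000) passes entirely to Dagny.

Chioma receives 19,000.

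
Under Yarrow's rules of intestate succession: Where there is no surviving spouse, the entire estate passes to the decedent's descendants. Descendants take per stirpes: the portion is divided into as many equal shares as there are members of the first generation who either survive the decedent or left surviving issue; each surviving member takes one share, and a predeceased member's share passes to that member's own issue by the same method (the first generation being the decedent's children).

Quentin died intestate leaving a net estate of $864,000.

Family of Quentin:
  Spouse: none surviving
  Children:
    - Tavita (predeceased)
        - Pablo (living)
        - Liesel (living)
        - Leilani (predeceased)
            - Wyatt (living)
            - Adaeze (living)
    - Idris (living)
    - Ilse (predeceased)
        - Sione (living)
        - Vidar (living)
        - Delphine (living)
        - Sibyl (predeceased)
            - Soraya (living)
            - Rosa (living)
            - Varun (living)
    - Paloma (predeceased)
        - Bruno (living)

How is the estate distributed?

The entire $864,000 passes to the descendants.
That amount ($864,000) is divided into 4 shares of $216,000: Idris takes $216,000; Tavita's $216,000 share passes to Tavita's issue; Ilse's $216,000 share passes to Ilse's issue; Paloma's $216,000 share passes to Paloma's issue.
Tavita's share ($216,000) is divided into 3 shares of $72,000: Pablo and Liesel each take $72,000; Leilani's $72,000 share passes to Leilani's issue.
Leilani's share ($72,000) is divided into 2 shares of $36,000: Wyatt and Adaeze each take $36,000.
Ilse's share ($216,000) is divided into 4 shares of $54,000: Sione, Vidar, and Delphine each take $54,000; Sibyl's $54,000 share passes to Sibyl's issue.
Sibyl's share ($54,000) is divided into 3 shares of $18,000: Soraya, Rosa, and Varun each take $18,000.
Paloma's share ($216,000) passes entirely to Bruno.

Pablo: $72,000; Liesel: $72,000; Wyatt: $36,000; Adaeze: $36,000; Idris: $216,000; Sione: $54,000; Vidar: $54,000; Delphine: $54,000; Soraya: $18,000; Rosa: $18,000; Varun: $18,000; Bruno: $216,000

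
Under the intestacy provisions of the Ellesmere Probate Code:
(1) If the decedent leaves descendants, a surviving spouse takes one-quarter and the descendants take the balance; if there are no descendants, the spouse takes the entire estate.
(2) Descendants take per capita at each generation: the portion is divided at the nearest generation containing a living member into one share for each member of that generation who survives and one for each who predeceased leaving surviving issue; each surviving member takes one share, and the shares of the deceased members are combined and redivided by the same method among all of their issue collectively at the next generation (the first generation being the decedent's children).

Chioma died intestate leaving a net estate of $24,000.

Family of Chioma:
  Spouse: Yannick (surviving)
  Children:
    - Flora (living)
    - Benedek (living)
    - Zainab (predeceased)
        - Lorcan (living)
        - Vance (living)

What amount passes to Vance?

Yannick takes one-quarter of $24,000 = $6,000. The remaining $18,000 passes to the descendants.
The descendants' portion ($18,000) is divided at the children's generation into 3 shares of $6,000. Flora and Benedek each take $6,000. The remaining share for the deceased Zainab ($6,000) is carried to the next generation.
That pool ($6,000) is divided at the grandchildren's generation equally among Lorcan and Vance: $3,000 each.

Vance receives $3,000.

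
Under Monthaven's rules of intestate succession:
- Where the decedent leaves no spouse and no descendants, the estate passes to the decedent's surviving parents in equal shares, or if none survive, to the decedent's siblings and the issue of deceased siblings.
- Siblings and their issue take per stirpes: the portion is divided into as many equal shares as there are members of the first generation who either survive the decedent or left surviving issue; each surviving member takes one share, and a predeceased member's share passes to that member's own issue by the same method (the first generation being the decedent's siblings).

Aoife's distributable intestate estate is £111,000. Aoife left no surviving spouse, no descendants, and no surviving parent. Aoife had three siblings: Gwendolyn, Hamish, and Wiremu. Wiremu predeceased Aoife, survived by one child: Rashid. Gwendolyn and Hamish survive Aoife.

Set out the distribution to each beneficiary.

The entire £111,000 passes to the siblings and their issue.
That amount (£111,000) is divided into 3 shares of £37,000: Gwendolyn and Hamish each take £37,000; Wiremu's £37,000 share passes to Wiremu's issue.
Wiremu's share (£37,000) passes entirely to Rashid.

Gwendolyn: £37,000; Hamish: £37,000; Rashid: £37,000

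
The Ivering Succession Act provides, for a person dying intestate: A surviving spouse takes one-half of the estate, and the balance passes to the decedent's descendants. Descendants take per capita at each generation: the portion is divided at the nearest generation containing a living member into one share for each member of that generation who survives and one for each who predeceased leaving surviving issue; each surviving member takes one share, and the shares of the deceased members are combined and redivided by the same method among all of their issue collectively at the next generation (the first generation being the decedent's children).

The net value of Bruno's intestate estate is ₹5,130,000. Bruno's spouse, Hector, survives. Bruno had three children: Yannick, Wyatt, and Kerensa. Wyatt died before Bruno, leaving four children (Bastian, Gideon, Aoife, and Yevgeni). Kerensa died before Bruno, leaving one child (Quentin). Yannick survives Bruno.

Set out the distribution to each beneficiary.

Hector takes one-half of ₹5,130,000 = ₹2,565,000. The remaining ₹2,565,000 passes to the descendants.
The descendants' portion (₹2,565,000) is divided at the children's generation into 3 shares of ₹855,000. Yannick takes ₹855,000. The 2 shares of the deceased (Wyatt and Kerensa) are combined into a pool of ₹1,710,000.
That pool (₹1,710,000) is divided at the grandchildren's generation equally among Bastian, Gideon, Aoife, Yevgeni, and Quentin: ₹342,000 each.

Hector: ₹2,565,000; Yannick: ₹855,000; Bastian: ₹342,000; Gideon: ₹342,000; Aoife: ₹342,000; Yevgeni: ₹342,000; Quentin: ₹342,000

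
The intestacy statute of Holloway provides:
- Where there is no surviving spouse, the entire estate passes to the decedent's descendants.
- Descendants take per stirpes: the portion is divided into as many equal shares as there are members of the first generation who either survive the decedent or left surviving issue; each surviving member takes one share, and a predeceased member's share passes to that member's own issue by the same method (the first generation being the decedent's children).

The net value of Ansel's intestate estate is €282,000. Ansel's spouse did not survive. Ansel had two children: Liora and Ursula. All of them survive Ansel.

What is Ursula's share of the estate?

The entire €282,000 passes to the descendants.
That amount (€282,000) is divided into 2 shares of €141,000: Liora and Ursula each take €141,000.

Ursula receives €141,000.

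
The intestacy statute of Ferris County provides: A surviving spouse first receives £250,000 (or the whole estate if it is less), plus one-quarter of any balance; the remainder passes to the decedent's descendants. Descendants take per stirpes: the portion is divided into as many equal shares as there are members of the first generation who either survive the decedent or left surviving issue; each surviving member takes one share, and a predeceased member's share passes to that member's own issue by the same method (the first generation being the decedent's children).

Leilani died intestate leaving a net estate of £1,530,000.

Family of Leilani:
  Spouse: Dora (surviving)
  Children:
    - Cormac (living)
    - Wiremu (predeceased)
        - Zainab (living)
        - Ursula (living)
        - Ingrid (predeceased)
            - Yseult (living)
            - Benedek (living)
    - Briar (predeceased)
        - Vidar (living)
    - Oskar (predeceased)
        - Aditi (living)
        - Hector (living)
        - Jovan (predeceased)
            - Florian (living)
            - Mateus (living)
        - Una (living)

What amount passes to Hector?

Dora first takes £250,000, leaving a balance of £1,280,000. Dora then takes one-quarter of the balance (£320,000), for a total of £570,000. The remaining £960,000 passes to the descendants.
The descendants' portion (£960,000) is divided into 4 shares of £240,000: Cormac takes £240,000; Wiremu's £240,000 share passes to Wiremu's issue; Briar's £240,000 share passes to Briar's issue; Oskar's £240,000 share passes to Oskar's issue.
Wiremu's share (£240,000) is divided into 3 shares of £80,000: Zainab and Ursula each take £80,000; Ingrid's £80,000 share passes to Ingrid's issue.
Ingrid's share (£80,000) is divided into 2 shares of £40,000: Yseult and Benedek each take £40,000.
Briar's share (£240,000) passes entirely to Vidar.
Oskar's share (£240,000) is divided into 4 shares of £60,000: Aditi, Hector, and Una each take £60,000; Jovan's £60,000 share passes to Jovan's issue.
Jovan's share (£60,000) is divided into 2 shares of £30,000: Florian and Mateus each take £30,000.

Hector receives £60,000.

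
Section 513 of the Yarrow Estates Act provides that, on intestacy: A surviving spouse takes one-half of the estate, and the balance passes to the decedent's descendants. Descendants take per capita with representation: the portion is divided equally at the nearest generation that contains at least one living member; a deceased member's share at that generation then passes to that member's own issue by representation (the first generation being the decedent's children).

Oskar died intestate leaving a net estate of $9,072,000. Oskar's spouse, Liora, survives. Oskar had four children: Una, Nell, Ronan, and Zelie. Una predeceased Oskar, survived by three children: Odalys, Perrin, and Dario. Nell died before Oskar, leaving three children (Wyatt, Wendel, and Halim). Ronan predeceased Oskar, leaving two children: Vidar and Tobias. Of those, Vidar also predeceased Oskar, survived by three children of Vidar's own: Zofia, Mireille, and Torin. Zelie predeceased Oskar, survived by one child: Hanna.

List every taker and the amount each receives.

Liora: $4,536,000; Odalys: $504,000; Perrin: $504,000; Dario: $504,000; Wyatt: $504,000; Wendel: $504,000; Halim: $504,000; Zofia: $168,000; Mireille: $168,000; Torin: $168,000; Tobias: $504,000; Hanna: $504,000

Liora takes one-half of $9,072,000 = $4,536,000. The remaining $4,536,000 passes to the descendants.
No child survives, so the initial division is made at the grandchildren's generation.
The descendants' portion ($4,536,000) is divided into 9 shares of $504,000: Odalys, Perrin, Dario, Wyatt, Wendel, Halim, Tobias, and Hanna each take $504,000; Vidar's $504,000 share passes to Vidar's issue.
Vidar's share ($504,000) is divided into 3 shares of $168,000: Zofia, Mireille, and Torin each take $168,000.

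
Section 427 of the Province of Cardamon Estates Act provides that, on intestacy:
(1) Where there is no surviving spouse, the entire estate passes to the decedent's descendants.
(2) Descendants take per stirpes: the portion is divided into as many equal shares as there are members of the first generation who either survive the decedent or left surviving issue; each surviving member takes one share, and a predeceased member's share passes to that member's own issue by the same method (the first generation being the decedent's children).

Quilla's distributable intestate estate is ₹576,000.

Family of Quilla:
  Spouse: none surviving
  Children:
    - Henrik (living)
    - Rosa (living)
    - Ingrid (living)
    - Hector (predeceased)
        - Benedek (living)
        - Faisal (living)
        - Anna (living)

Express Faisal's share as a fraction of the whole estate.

The entire ₹576,000 passes to the descendants.
That amount (₹576,000) is divided into 4 shares of ₹144,000: Henrik, Rosa, and Ingrid each take ₹144,000; Hector's ₹144,000 share passes to Hector's issue.
Hector's share (₹144,000) is divided into 3 shares of ₹48,000: Benedek, Faisal, and Anna each take ₹48,000.

Faisal receives 1/12 of the estate.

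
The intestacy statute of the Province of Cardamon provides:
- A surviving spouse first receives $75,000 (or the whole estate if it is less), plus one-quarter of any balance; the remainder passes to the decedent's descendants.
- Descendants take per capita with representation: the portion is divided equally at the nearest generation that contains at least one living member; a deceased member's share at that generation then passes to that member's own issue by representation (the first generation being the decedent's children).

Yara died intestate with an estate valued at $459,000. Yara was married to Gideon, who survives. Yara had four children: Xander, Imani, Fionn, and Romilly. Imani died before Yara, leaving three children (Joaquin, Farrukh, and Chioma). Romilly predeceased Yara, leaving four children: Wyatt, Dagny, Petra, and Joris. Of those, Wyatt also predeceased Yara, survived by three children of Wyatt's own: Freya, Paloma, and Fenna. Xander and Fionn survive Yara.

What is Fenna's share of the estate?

Gideon first takes $75,000, leaving a balance of $384,000. Gideon then takes one-quarter of the balance ($96,000), for a total of $171,000. The remaining $288,000 passes to the descendants.
The descendants' portion ($288,000) is divided into 4 shares of $72,000: Xander and Fionn each take $72,000; Imani's $72,000 share passes to Imani's issue; Romilly's $72,000 share passes to Romilly's issue.
Imani's share ($72,000) is divided into 3 shares of $24,000: Joaquin, Farrukh, and Chioma each take $24,000.
Romilly's share ($72,000) is divided into 4 shares of $18,000: Dagny, Petra, and Joris each take $18,000; Wyatt's $18,000 share passes to Wyatt's issue.
Wyatt's share ($18,000) is divided into 3 shares of $6,000: Freya, Paloma, and Fenna each take $6,000.

Fenna receives $6,000.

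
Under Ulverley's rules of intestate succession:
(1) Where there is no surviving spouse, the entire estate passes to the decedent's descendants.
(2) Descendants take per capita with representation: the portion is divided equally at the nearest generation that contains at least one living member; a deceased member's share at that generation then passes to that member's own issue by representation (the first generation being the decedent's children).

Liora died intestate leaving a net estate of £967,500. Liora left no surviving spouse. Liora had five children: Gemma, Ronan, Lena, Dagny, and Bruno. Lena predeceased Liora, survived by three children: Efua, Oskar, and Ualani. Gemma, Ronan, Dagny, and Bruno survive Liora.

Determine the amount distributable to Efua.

The entire £967,500 passes to the descendants.
That amount (£967,500) is divided into 5 shares of £193,500: Gemma, Ronan, Dagny, and Bruno each take £193,500; Lena's £193,500 share passes to Lena's issue.
Lena's share (£193,500) is divided into 3 shares of £64,500: Efua, Oskar, and Ualani each take £64,500.

Efua receives £64,500.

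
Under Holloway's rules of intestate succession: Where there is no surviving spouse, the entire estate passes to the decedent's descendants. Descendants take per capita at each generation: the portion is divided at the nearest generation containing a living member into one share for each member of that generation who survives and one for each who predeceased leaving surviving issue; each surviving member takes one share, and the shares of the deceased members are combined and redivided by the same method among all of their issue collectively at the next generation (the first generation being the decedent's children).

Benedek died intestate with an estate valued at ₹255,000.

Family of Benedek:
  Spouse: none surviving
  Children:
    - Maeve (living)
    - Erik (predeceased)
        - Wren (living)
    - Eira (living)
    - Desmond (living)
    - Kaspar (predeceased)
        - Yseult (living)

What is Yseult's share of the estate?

The entire ₹255,000 passes to the descendants.
That amount (₹255,000) is divided at the children's generation into 5 shares of ₹51,000. Maeve, Eira, and Desmond each take ₹51,000. The 2 shares of the deceased (Erik and Kaspar) are combined into a pool of ₹102,000.
That pool (₹102,000) is divided at the grandchildren's generation equally among Wren and Yseult: ₹51,000 each.

Yseult receives ₹51,000.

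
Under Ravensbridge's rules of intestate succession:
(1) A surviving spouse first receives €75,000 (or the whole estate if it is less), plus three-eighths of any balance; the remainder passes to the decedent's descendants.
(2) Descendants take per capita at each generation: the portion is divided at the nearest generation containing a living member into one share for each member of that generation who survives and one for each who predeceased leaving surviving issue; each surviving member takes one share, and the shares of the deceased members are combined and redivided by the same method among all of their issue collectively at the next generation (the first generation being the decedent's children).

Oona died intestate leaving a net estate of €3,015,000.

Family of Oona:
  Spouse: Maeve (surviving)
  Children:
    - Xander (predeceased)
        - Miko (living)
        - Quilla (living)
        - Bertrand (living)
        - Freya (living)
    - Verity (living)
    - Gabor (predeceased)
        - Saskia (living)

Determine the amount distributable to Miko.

Miko receives €245,000.

Maeve first takes €75,000, leaving a balance of €2,940,000. Maeve then takes three-eighths of the balance (€1,102,500), for a total of €1,177,500. The remaining €1,837,500 passes to the descendants.
The descendants' portion (€1,837,500) is divided at the children's generation into 3 shares of €612,500. Verity takes €612,500. The 2 shares of the deceased (Xander and Gabor) are combined into a pool of €1,225,000.
That pool (€1,225,000) is divided at the grandchildren's generation equally among Miko, Quilla, Bertrand, Freya, and Saskia: €245,000 each.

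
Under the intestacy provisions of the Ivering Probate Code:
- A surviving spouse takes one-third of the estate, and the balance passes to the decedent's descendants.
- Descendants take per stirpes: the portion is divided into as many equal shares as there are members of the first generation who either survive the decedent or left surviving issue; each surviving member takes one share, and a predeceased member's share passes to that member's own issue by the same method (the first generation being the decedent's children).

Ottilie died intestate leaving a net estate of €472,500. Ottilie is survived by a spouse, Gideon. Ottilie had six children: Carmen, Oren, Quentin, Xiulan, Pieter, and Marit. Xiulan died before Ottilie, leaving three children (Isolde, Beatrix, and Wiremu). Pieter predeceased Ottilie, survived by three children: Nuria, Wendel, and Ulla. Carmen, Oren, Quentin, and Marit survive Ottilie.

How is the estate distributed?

Gideon: €157,500; Carmen: €52,500; Oren: €52,500; Quentin: €52,500; Isolde: €17,500; Beatrix: €17,500; Wiremu: €17,500; Nuria: €17,500; Wendel: €17,500; Ulla: €17,500; Marit: €52,500

Gideon takes one-third of €472,500 = €157,500. The remaining €315,000 passes to the descendants.
The descendants' portion (€315,000) is divided into 6 shares of €52,500: Carmen, Oren, Quentin, and Marit each take €52,500; Xiulan's €52,500 share passes to Xiulan's issue; Pieter's €52,500 share passes to Pieter's issue.
Xiulan's share (€52,500) is divided into 3 shares of €17,500: Isolde, Beatrix, and Wiremu each take €17,500.
Pieter's share (€52,500) is divided into 3 shares of €17,500: Nuria, Wendel, and Ulla each take €17,500.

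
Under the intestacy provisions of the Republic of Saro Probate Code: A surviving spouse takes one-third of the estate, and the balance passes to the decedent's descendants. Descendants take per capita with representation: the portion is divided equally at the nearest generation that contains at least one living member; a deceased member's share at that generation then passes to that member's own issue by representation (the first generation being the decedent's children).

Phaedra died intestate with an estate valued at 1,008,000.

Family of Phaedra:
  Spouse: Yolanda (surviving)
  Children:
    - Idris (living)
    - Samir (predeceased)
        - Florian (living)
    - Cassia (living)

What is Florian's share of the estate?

Florian receives 224,000.

Yolanda takes one-third of 1,008,000 = 336,000. The remaining 672,000 passes to the descendants.
The descendants' portion (672,000) is divided into 3 shares of 224,000: Idris and Cassia each take 224,000; Samir's 224,000 share passes to Samir's issue.
Samir's share (224,000) passes entirely to Florian.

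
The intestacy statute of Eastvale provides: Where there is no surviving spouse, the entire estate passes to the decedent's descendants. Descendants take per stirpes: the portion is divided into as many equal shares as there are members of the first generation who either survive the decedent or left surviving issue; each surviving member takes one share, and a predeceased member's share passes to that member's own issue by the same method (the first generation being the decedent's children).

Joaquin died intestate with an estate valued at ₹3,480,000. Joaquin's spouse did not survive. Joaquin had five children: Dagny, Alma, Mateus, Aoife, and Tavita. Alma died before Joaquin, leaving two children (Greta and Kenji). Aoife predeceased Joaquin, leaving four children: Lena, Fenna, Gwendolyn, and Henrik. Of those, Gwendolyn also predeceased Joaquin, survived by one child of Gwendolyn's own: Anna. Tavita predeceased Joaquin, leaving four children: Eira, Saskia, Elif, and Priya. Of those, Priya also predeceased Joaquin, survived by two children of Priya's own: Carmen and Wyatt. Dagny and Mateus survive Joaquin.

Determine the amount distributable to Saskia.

The entire ₹3,480,000 passes to the descendants.
That amount (₹3,480,000) is divided into 5 shares of ₹696,000: Dagny and Mateus each take ₹696,000; Alma's ₹696,000 share passes to Alma's issue; Aoife's ₹696,000 share passes to Aoife's issue; Tavita's ₹696,000 share passes to Tavita's issue.
Alma's share (₹696,000) is divided into 2 shares of ₹348,000: Greta and Kenji each take ₹348,000.
Aoife's share (₹696,000) is divided into 4 shares of ₹174,000: Lena, Fenna, and Henrik each take ₹174,000; Gwendolyn's ₹174,000 share passes to Gwendolyn's issue.
Gwendolyn's share (₹174,000) passes entirely to Anna.
Tavita's share (₹696,000) is divided into 4 shares of ₹174,000: Eira, Saskia, and Elif each take ₹174,000; Priya's ₹174,000 share passes to Priya's issue.
Priya's share (₹174,000) is divided into 2 shares of ₹87,000: Carmen and Wyatt each take ₹87,000.

Saskia receives ₹174,000.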